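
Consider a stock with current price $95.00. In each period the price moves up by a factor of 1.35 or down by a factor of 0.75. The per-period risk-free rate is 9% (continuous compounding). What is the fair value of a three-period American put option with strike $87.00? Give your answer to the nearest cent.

$7.46

Risk-neutral probability p = (e^0.09 − 0.75)/(1.35 − 0.75) = 0.3442/0.6000 = 0.5736
Terminal stock prices: S_uuu = 233.7, S_uud = 129.9, S_udd = 72.14, S_ddd = 40.08
Terminal payoffs (K − S): max(-146.7, 0) = 0, max(-42.85, 0) = 0, max(14.86, 0) = 14.86, max(46.92, 0) = 46.92
Node uu (S = 173.1): continuation = e^(−0.09)·[0.5736·0.0000 + 0.4264·0.0000] = 0.0000; exercise value = 0.0000 ≤ continuation, so V_uu = 0.0000
Node ud (S = 96.19): continuation = e^(−0.09)·[0.5736·0.0000 + 0.4264·14.8594] = 5.7904; exercise value = 0.0000 ≤ continuation, so V_ud = 5.7904
Node dd (S = 53.44): continuation = e^(−0.09)·[0.5736·14.8594 + 0.4264·46.9219] = 26.0745; exercise value = 33.5625 > continuation, so V_dd = 33.5625 (exercise)
Node u (S = 128.2): continuation = e^(−0.09)·[0.5736·0.0000 + 0.4264·5.7904] = 2.2564; exercise value = 0.0000 ≤ continuation, so V_u = 2.2564
Node d (S = 71.25): continuation = e^(−0.09)·[0.5736·5.7904 + 0.4264·33.5625] = 16.1142; exercise value = 15.7500 ≤ continuation, so V_d = 16.1142
Node 0 (S = 95): continuation = e^(−0.09)·[0.5736·2.2564 + 0.4264·16.1142] = 7.4623; exercise value = 0.0000 ≤ continuation, so V_0 = 7.4623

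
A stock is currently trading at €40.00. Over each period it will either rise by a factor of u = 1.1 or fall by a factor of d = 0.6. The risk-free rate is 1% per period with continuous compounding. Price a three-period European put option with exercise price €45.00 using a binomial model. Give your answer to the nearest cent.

Risk-neutral probability p = (e^0.01 − 0.6)/(1.1 − 0.6) = 0.4101/0.5000 = 0.8201
Terminal stock prices: S_uuu = 53.24, S_uud = 29.04, S_udd = 15.84, S_ddd = 8.64
Terminal payoffs (K − S): max(-8.24, 0) = 0, max(15.96, 0) = 15.96, max(29.16, 0) = 29.16, max(36.36, 0) = 36.36
Node uu (S = 48.4): V_uu = e^(−0.01)·[0.8201·0.0000 + 0.1799·15.9600] = 2.8426
Node ud (S = 26.4): V_ud = e^(−0.01)·[0.8201·15.9600 + 0.1799·29.1600] = 18.1522
Node dd (S = 14.4): V_dd = e^(−0.01)·[0.8201·29.1600 + 0.1799·36.3600] = 30.1522
Node u (S = 44): V_u = e^(−0.01)·[0.8201·2.8426 + 0.1799·18.1522] = 5.5411
Node d (S = 24): V_d = e^(−0.01)·[0.8201·18.1522 + 0.1799·30.1522] = 20.1089
Node 0 (S = 40): V_0 = e^(−0.01)·[0.8201·5.5411 + 0.1799·20.1089] = 8.0807

€8.08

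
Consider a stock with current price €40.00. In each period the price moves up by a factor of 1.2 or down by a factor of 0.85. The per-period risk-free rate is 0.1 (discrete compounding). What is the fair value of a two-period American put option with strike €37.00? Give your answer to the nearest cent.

€0.78

Risk-neutral probability p = (1 + 0.1 − 0.85)/(1.2 − 0.85) = 0.2500/0.3500 = 0.7143
Terminal stock prices: S_uu = 57.6, S_ud = 40.8, S_dd = 28.9
Terminal payoffs (K − S): max(-20.6, 0) = 0, max(-3.8, 0) = 0, max(8.1, 0) = 8.1
Node u (S = 48): continuation = 1/1.1·[0.7143·0.0000 + 0.2857·0.0000] = 0.0000; exercise value = 0.0000 ≤ continuation, so V_u = 0.0000
Node d (S = 34): continuation = 1/1.1·[0.7143·0.0000 + 0.2857·8.1000] = 2.1039; exercise value = 3.0000 > continuation, so V_d = 3.0000 (exercise)
Node 0 (S = 40): continuation = 1/1.1·[0.7143·0.0000 + 0.2857·3.0000] = 0.7792; exercise value = 0.0000 ≤ continuation, so V_0 = 0.7792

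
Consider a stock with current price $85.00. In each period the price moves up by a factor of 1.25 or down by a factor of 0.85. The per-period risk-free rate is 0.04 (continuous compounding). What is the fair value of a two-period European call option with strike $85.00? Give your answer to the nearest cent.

Risk-neutral probability p = (e^0.04 − 0.85)/(1.25 − 0.85) = 0.1908/0.4000 = 0.4770
Terminal stock prices: S_uu = 132.8, S_ud = 90.31, S_dd = 61.41
Terminal payoffs (S − K): max(47.81, 0) = 47.81, max(5.312, 0) = 5.312, max(-23.59, 0) = 0
Node u (S = 106.2): V_u = e^(−0.04)·[0.4770·47.8125 + 0.5230·5.3125] = 24.5829
Node d (S = 72.25): V_d = e^(−0.04)·[0.4770·5.3125 + 0.5230·0.0000] = 2.4348
Node 0 (S = 85): V_0 = e^(−0.04)·[0.4770·24.5829 + 0.5230·2.4348] = 12.4903

$12.49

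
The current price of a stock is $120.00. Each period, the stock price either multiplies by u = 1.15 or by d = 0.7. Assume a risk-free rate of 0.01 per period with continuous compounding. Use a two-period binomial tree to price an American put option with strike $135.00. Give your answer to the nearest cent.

$23.77

Risk-neutral probability p = (e^0.01 − 0.7)/(1.15 − 0.7) = 0.3101/0.4500 = 0.6890
Terminal stock prices: S_uu = 158.7, S_ud = 96.6, S_dd = 58.8
Terminal payoffs (K − S): max(-23.7, 0) = 0, max(38.4, 0) = 38.4, max(76.2, 0) = 76.2
Node u (S = 138): continuation = e^(−0.01)·[0.6890·0.0000 + 0.3110·38.4000] = 11.8236; exercise value = 0.0000 ≤ continuation, so V_u = 11.8236
Node d (S = 84): continuation = e^(−0.01)·[0.6890·38.4000 + 0.3110·76.2000] = 49.6567; exercise value = 51.0000 > continuation, so V_d = 51.0000 (exercise)
Node 0 (S = 120): continuation = e^(−0.01)·[0.6890·11.8236 + 0.3110·51.0000] = 23.7685; exercise value = 15.0000 ≤ continuation, so V_0 = 23.7685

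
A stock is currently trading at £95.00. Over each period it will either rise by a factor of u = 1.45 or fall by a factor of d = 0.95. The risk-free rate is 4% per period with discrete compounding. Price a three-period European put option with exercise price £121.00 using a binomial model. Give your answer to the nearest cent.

Risk-neutral probability p = (1 + 0.04 − 0.95)/(1.45 − 0.95) = 0.0900/0.5000 = 0.1800
Terminal stock prices: S_uuu = 289.6, S_uud = 189.8, S_udd = 124.3, S_ddd = 81.45
Terminal payoffs (K − S): max(-168.6, 0) = 0, max(-68.75, 0) = 0, max(-3.319, 0) = 0, max(39.55, 0) = 39.55
Node uu (S = 199.7): V_uu = 1/1.04·[0.1800·0.0000 + 0.8200·0.0000] = 0.0000
Node ud (S = 130.9): V_ud = 1/1.04·[0.1800·0.0000 + 0.8200·0.0000] = 0.0000
Node dd (S = 85.74): V_dd = 1/1.04·[0.1800·0.0000 + 0.8200·39.5494] = 31.1832
Node u (S = 137.8): V_u = 1/1.04·[0.1800·0.0000 + 0.8200·0.0000] = 0.0000
Node d (S = 90.25): V_d = 1/1.04·[0.1800·0.0000 + 0.8200·31.1832] = 24.5867
Node 0 (S = 95): V_0 = 1/1.04·[0.1800·0.0000 + 0.8200·24.5867] = 19.3857

£19.39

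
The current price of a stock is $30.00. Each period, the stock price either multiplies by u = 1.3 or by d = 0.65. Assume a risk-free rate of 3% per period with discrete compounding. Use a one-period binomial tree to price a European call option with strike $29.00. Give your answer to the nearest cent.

$5.68

Risk-neutral probability p = (1 + 0.03 − 0.65)/(1.3 − 0.65) = 0.3800/0.6500 = 0.5846
Terminal stock prices: S_u = 39, S_d = 19.5
Terminal payoffs (S − K): max(10, 0) = 10, max(-9.5, 0) = 0
Node 0 (S = 30): V_0 = 1/1.03·[0.5846·10.0000 + 0.4154·0.0000] = 5.6759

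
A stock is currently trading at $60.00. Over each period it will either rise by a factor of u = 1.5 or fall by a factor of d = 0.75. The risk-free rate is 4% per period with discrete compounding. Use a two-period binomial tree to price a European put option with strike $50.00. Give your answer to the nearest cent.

$5.65

Risk-neutral probability p = (1 + 0.04 − 0.75)/(1.5 − 0.75) = 0.2900/0.7500 = 0.3867
Terminal stock prices: S_uu = 135, S_ud = 67.5, S_dd = 33.75
Terminal payoffs (K − S): max(-85, 0) = 0, max(-17.5, 0) = 0, max(16.25, 0) = 16.25
Node u (S = 90): V_u = 1/1.04·[0.3867·0.0000 + 0.6133·0.0000] = 0.0000
Node d (S = 45): V_d = 1/1.04·[0.3867·0.0000 + 0.6133·16.2500] = 9.5833
Node 0 (S = 60): V_0 = 1/1.04·[0.3867·0.0000 + 0.6133·9.5833] = 5.6517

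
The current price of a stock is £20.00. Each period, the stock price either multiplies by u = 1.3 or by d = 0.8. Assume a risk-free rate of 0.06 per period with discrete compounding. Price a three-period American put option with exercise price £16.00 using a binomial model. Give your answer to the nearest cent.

£0.66

Risk-neutral probability p = (1 + 0.06 − 0.8)/(1.3 − 0.8) = 0.2600/0.5000 = 0.5200
Terminal stock prices: S_uuu = 43.94, S_uud = 27.04, S_udd = 16.64, S_ddd = 10.24
Terminal payoffs (K − S): max(-27.94, 0) = 0, max(-11.04, 0) = 0, max(-0.64, 0) = 0, max(5.76, 0) = 5.76
Node uu (S = 33.8): continuation = 1/1.06·[0.5200·0.0000 + 0.4800·0.0000] = 0.0000; exercise value = 0.0000 ≤ continuation, so V_uu = 0.0000
Node ud (S = 20.8): continuation = 1/1.06·[0.5200·0.0000 + 0.4800·0.0000] = 0.0000; exercise value = 0.0000 ≤ continuation, so V_ud = 0.0000
Node dd (S = 12.8): continuation = 1/1.06·[0.5200·0.0000 + 0.4800·5.7600] = 2.6083; exercise value = 3.2000 > continuation, so V_dd = 3.2000 (exercise)
Node u (S = 26): continuation = 1/1.06·[0.5200·0.0000 + 0.4800·0.0000] = 0.0000; exercise value = 0.0000 ≤ continuation, so V_u = 0.0000
Node d (S = 16): continuation = 1/1.06·[0.5200·0.0000 + 0.4800·3.2000] = 1.4491; exercise value = 0.0000 ≤ continuation, so V_d = 1.4491
Node 0 (S = 20): continuation = 1/1.06·[0.5200·0.0000 + 0.4800·1.4491] = 0.6562; exercise value = 0.0000 ≤ continuation, so V_0 = 0.6562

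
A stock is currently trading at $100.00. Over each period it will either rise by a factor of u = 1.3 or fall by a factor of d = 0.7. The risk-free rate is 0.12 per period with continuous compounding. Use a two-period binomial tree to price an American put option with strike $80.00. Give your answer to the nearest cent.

$2.55

Risk-neutral probability p = (e^0.12 − 0.7)/(1.3 − 0.7) = 0.4275/0.6000 = 0.7125
Terminal stock prices: S_uu = 169, S_ud = 91, S_dd = 49
Terminal payoffs (K − S): max(-89, 0) = 0, max(-11, 0) = 0, max(31, 0) = 31
Node u (S = 130): continuation = e^(−0.12)·[0.7125·0.0000 + 0.2875·0.0000] = 0.0000; exercise value = 0.0000 ≤ continuation, so V_u = 0.0000
Node d (S = 70): continuation = e^(−0.12)·[0.7125·0.0000 + 0.2875·31.0000] = 7.9048; exercise value = 10.0000 > continuation, so V_d = 10.0000 (exercise)
Node 0 (S = 100): continuation = e^(−0.12)·[0.7125·0.0000 + 0.2875·10.0000] = 2.5499; exercise value = 0.0000 ≤ continuation, so V_0 = 2.5499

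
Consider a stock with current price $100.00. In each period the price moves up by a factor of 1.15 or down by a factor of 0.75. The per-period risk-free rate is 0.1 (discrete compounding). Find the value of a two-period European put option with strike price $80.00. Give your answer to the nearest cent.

Risk-neutral probability p = (1 + 0.1 − 0.75)/(1.15 − 0.75) = 0.3500/0.4000 = 0.8750
Terminal stock prices: S_uu = 132.2, S_ud = 86.25, S_dd = 56.25
Terminal payoffs (K − S): max(-52.25, 0) = 0, max(-6.25, 0) = 0, max(23.75, 0) = 23.75
Node u (S = 115): V_u = 1/1.1·[0.8750·0.0000 + 0.1250·0.0000] = 0.0000
Node d (S = 75): V_d = 1/1.1·[0.8750·0.0000 + 0.1250·23.7500] = 2.6989
Node 0 (S = 100): V_0 = 1/1.1·[0.8750·0.0000 + 0.1250·2.6989] = 0.3067

$0.31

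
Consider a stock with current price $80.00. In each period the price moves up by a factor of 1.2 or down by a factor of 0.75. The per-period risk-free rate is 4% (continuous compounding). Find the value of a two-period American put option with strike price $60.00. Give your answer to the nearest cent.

$1.73

Risk-neutral probability p = (e^0.04 − 0.75)/(1.2 − 0.75) = 0.2908/0.4500 = 0.6462
Terminal stock prices: S_uu = 115.2, S_ud = 72, S_dd = 45
Terminal payoffs (K − S): max(-55.2, 0) = 0, max(-12, 0) = 0, max(15, 0) = 15
Node u (S = 96): continuation = e^(−0.04)·[0.6462·0.0000 + 0.3538·0.0000] = 0.0000; exercise value = 0.0000 ≤ continuation, so V_u = 0.0000
Node d (S = 60): continuation = e^(−0.04)·[0.6462·0.0000 + 0.3538·15.0000] = 5.0982; exercise value = 0.0000 ≤ continuation, so V_d = 5.0982
Node 0 (S = 80): continuation = e^(−0.04)·[0.6462·0.0000 + 0.3538·5.0982] = 1.7328; exercise value = 0.0000 ≤ continuation, so V_0 = 1.7328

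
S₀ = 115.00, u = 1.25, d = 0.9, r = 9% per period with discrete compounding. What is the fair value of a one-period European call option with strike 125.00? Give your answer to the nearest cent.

Risk-neutral probability p = (1 + 0.09 − 0.9)/(1.25 − 0.9) = 0.1900/0.3500 = 0.5429
Terminal stock prices: S_u = 143.8, S_d = 103.5
Terminal payoffs (S − K): max(18.75, 0) = 18.75, max(-21.5, 0) = 0
Node 0 (S = 115): V_0 = 1/1.09·[0.5429·18.7500 + 0.4571·0.0000] = 9.3381

9.34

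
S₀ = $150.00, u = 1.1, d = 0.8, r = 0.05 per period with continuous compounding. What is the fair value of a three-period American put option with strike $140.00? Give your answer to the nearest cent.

Risk-neutral probability p = (e^0.05 − 0.8)/(1.1 − 0.8) = 0.2513/0.3000 = 0.8376
Terminal stock prices: S_uuu = 199.7, S_uud = 145.2, S_udd = 105.6, S_ddd = 76.8
Terminal payoffs (K − S): max(-59.65, 0) = 0, max(-5.2, 0) = 0, max(34.4, 0) = 34.4, max(63.2, 0) = 63.2
Node uu (S = 181.5): continuation = e^(−0.05)·[0.8376·0.0000 + 0.1624·0.0000] = 0.0000; exercise value = 0.0000 ≤ continuation, so V_uu = 0.0000
Node ud (S = 132): continuation = e^(−0.05)·[0.8376·0.0000 + 0.1624·34.4000] = 5.3151; exercise value = 8.0000 > continuation, so V_ud = 8.0000 (exercise)
Node dd (S = 96): continuation = e^(−0.05)·[0.8376·34.4000 + 0.1624·63.2000] = 37.1721; exercise value = 44.0000 > continuation, so V_dd = 44.0000 (exercise)
Node u (S = 165): continuation = e^(−0.05)·[0.8376·0.0000 + 0.1624·8.0000] = 1.2361; exercise value = 0.0000 ≤ continuation, so V_u = 1.2361
Node d (S = 120): continuation = e^(−0.05)·[0.8376·8.0000 + 0.1624·44.0000] = 13.1721; exercise value = 20.0000 > continuation, so V_d = 20.0000 (exercise)
Node 0 (S = 150): continuation = e^(−0.05)·[0.8376·1.2361 + 0.1624·20.0000] = 4.0750; exercise value = 0.0000 ≤ continuation, so V_0 = 4.0750

$4.07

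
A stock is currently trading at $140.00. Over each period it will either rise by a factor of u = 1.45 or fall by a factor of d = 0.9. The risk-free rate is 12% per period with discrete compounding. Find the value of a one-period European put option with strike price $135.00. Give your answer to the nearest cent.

Risk-neutral probability p = (1 + 0.12 − 0.9)/(1.45 − 0.9) = 0.2200/0.5500 = 0.4000
Terminal stock prices: S_u = 203, S_d = 126
Terminal payoffs (K − S): max(-68, 0) = 0, max(9, 0) = 9
Node 0 (S = 140): V_0 = 1/1.12·[0.4000·0.0000 + 0.6000·9.0000] = 4.8214

$4.82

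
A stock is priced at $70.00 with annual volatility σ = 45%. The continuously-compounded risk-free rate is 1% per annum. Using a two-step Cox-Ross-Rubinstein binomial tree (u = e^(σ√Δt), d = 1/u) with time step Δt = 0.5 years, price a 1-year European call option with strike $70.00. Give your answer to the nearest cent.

CRR parameters: u = e^(σ√Δt) = e^(0.45·√0.5) = 1.3746, d = 1/u = 0.7275
Per-period rate: rΔt = 0.01·0.5 = 0.005, so R = e^0.005 = 1.0050
Risk-neutral probability p = (e^0.005 − 0.7275)/(1.3746 − 0.7275) = 0.2776/0.6472 = 0.4289
Terminal stock prices: S_uu = 132.3, S_ud = 70, S_dd = 37.04
Terminal payoffs (S − K): max(62.28, 0) = 62.28, max(0, 0) = 0, max(-32.96, 0) = 0
Node u (S = 96.23): V_u = e^(−0.005)·[0.4289·62.2761 + 0.5711·0.0000] = 26.5745
Node d (S = 50.92): V_d = e^(−0.005)·[0.4289·0.0000 + 0.5711·0.0000] = 0.0000
Node 0 (S = 70): V_0 = e^(−0.005)·[0.4289·26.5745 + 0.5711·0.0000] = 11.3399

$11.34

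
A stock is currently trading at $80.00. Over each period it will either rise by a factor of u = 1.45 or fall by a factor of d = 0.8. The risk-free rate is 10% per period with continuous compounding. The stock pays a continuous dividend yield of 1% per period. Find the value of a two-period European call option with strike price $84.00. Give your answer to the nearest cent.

$17.69

Per-period risk-free factor R = e^0.1 = 1.1052; dividend-adjusted growth = e^(0.1−0.01) = 1.0942.
Risk-neutral probability p = (1.0942 − 0.8)/(1.45 − 0.8) = 0.2942/0.6500 = 0.4526
Terminal stock prices: S_uu = 168.2, S_ud = 92.8, S_dd = 51.2
Terminal payoffs (S − K): max(84.2, 0) = 84.2, max(8.8, 0) = 8.8, max(-32.8, 0) = 0
Node u (S = 116): V_u = e^(−0.1)·[0.4526·84.2000 + 0.5474·8.8000] = 38.8394
Node d (S = 64): V_d = e^(−0.1)·[0.4526·8.8000 + 0.5474·0.0000] = 3.6037
Node 0 (S = 80): V_0 = e^(−0.1)·[0.4526·38.8394 + 0.5474·3.6037] = 17.6900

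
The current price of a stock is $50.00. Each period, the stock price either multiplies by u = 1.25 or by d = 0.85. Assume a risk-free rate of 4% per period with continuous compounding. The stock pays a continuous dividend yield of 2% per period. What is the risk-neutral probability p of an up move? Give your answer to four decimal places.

p = 0.4255

Per-period risk-free factor R = e^0.04 = 1.0408; dividend-adjusted growth = e^(0.04−0.02) = 1.0202.
Risk-neutral probability p = (1.0202 − 0.85)/(1.25 − 0.85) = 0.1702/0.4000 = 0.4255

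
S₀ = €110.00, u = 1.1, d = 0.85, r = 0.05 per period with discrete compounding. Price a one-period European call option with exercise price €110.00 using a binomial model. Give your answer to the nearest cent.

€8.38

Risk-neutral probability p = (1 + 0.05 − 0.85)/(1.1 − 0.85) = 0.2000/0.2500 = 0.8000
Terminal stock prices: S_u = 121, S_d = 93.5
Terminal payoffs (S − K): max(11, 0) = 11, max(-16.5, 0) = 0
Node 0 (S = 110): V_0 = 1/1.05·[0.8000·11.0000 + 0.2000·0.0000] = 8.3810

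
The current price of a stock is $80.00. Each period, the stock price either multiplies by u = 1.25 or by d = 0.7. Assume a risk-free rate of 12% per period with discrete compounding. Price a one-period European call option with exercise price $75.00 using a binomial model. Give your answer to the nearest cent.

Risk-neutral probability p = (1 + 0.12 − 0.7)/(1.25 − 0.7) = 0.4200/0.5500 = 0.7636
Terminal stock prices: S_u = 100, S_d = 56
Terminal payoffs (S − K): max(25, 0) = 25, max(-19, 0) = 0
Node 0 (S = 80): V_0 = 1/1.12·[0.7636·25.0000 + 0.2364·0.0000] = 17.0455

$17.05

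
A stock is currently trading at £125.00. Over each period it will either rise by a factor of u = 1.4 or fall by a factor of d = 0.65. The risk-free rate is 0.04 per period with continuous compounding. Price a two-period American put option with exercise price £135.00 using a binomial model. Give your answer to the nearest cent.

Risk-neutral probability p = (e^0.04 − 0.65)/(1.4 − 0.65) = 0.3908/0.7500 = 0.5211
Terminal stock prices: S_uu = 245, S_ud = 113.8, S_dd = 52.81
Terminal payoffs (K − S): max(-110, 0) = 0, max(21.25, 0) = 21.25, max(82.19, 0) = 82.19
Node u (S = 175): continuation = e^(−0.04)·[0.5211·0.0000 + 0.4789·21.2500] = 9.7780; exercise value = 0.0000 ≤ continuation, so V_u = 9.7780
Node d (S = 81.25): continuation = e^(−0.04)·[0.5211·21.2500 + 0.4789·82.1875] = 48.4566; exercise value = 53.7500 > continuation, so V_d = 53.7500 (exercise)
Node 0 (S = 125): continuation = e^(−0.04)·[0.5211·9.7780 + 0.4789·53.7500] = 29.6279; exercise value = 10.0000 ≤ continuation, so V_0 = 29.6279

£29.63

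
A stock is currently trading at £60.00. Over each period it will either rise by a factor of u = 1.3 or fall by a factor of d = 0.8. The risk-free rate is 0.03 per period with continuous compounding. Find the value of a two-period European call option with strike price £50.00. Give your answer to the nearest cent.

Risk-neutral probability p = (e^0.03 − 0.8)/(1.3 − 0.8) = 0.2305/0.5000 = 0.4609
Terminal stock prices: S_uu = 101.4, S_ud = 62.4, S_dd = 38.4
Terminal payoffs (S − K): max(51.4, 0) = 51.4, max(12.4, 0) = 12.4, max(-11.6, 0) = 0
Node u (S = 78): V_u = e^(−0.03)·[0.4609·51.4000 + 0.5391·12.4000] = 29.4777
Node d (S = 48): V_d = e^(−0.03)·[0.4609·12.4000 + 0.5391·0.0000] = 5.5464
Node 0 (S = 60): V_0 = e^(−0.03)·[0.4609·29.4777 + 0.5391·5.5464] = 16.0866

£16.09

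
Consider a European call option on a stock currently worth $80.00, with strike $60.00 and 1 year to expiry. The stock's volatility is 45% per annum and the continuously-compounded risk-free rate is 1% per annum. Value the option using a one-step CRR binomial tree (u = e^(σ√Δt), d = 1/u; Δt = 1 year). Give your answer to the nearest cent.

$25.94

CRR parameters: u = e^(σ√Δt) = e^(0.45·√1) = 1.5683, d = 1/u = 0.6376
Per-period rate: rΔt = 0.01·1 = 0.01, so R = e^0.01 = 1.0101
Risk-neutral probability p = (e^0.01 − 0.6376)/(1.5683 − 0.6376) = 0.3724/0.9307 = 0.4002
Terminal stock prices: S_u = 125.5, S_d = 51.01
Terminal payoffs (S − K): max(65.46, 0) = 65.46, max(-8.99, 0) = 0
Node 0 (S = 80): V_0 = e^(−0.01)·[0.4002·65.4650 + 0.5998·0.0000] = 25.9358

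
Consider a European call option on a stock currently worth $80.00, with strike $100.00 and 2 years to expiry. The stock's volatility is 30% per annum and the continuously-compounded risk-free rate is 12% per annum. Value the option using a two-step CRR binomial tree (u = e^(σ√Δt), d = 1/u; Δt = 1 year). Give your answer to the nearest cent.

$14.51

CRR parameters: u = e^(σ√Δt) = e^(0.3·√1) = 1.3499, d = 1/u = 0.7408
Per-period rate: rΔt = 0.12·1 = 0.12, so R = e^0.12 = 1.1275
Risk-neutral probability p = (e^0.12 − 0.7408)/(1.3499 − 0.7408) = 0.3867/0.6090 = 0.6349
Terminal stock prices: S_uu = 145.8, S_ud = 80, S_dd = 43.9
Terminal payoffs (S − K): max(45.77, 0) = 45.77, max(-20, 0) = 0, max(-56.1, 0) = 0
Node u (S = 108): V_u = e^(−0.12)·[0.6349·45.7695 + 0.3651·0.0000] = 25.7730
Node d (S = 59.27): V_d = e^(−0.12)·[0.6349·0.0000 + 0.3651·0.0000] = 0.0000
Node 0 (S = 80): V_0 = e^(−0.12)·[0.6349·25.7730 + 0.3651·0.0000] = 14.5129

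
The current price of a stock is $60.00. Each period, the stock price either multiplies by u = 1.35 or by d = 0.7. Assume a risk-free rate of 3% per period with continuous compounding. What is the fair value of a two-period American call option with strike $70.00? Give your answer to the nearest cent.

$9.58

Risk-neutral probability p = (e^0.03 − 0.7)/(1.35 − 0.7) = 0.3305/0.6500 = 0.5084
Terminal stock prices: S_uu = 109.4, S_ud = 56.7, S_dd = 29.4
Terminal payoffs (S − K): max(39.35, 0) = 39.35, max(-13.3, 0) = 0, max(-40.6, 0) = 0
Node u (S = 81): continuation = e^(−0.03)·[0.5084·39.3500 + 0.4916·0.0000] = 19.4140; exercise value = 11.0000 ≤ continuation, so V_u = 19.4140
Node d (S = 42): continuation = e^(−0.03)·[0.5084·0.0000 + 0.4916·0.0000] = 0.0000; exercise value = 0.0000 ≤ continuation, so V_d = 0.0000
Node 0 (S = 60): continuation = e^(−0.03)·[0.5084·19.4140 + 0.4916·0.0000] = 9.5782; exercise value = 0.0000 ≤ continuation, so V_0 = 9.5782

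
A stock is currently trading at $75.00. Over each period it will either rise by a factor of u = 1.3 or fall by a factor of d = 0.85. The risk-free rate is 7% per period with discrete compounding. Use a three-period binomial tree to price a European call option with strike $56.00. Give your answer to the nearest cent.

$30.37

Risk-neutral probability p = (1 + 0.07 − 0.85)/(1.3 − 0.85) = 0.2200/0.4500 = 0.4889
Terminal stock prices: S_uuu = 164.8, S_uud = 107.7, S_udd = 70.44, S_ddd = 46.06
Terminal payoffs (S − K): max(108.8, 0) = 108.8, max(51.74, 0) = 51.74, max(14.44, 0) = 14.44, max(-9.941, 0) = 0
Node uu (S = 126.8): V_uu = 1/1.07·[0.4889·108.7750 + 0.5111·51.7375] = 74.4136
Node ud (S = 82.88): V_ud = 1/1.07·[0.4889·51.7375 + 0.5111·14.4437] = 30.5386
Node dd (S = 54.19): V_dd = 1/1.07·[0.4889·14.4437 + 0.5111·0.0000] = 6.5994
Node u (S = 97.5): V_u = 1/1.07·[0.4889·74.4136 + 0.5111·30.5386] = 48.5874
Node d (S = 63.75): V_d = 1/1.07·[0.4889·30.5386 + 0.5111·6.5994] = 17.1056
Node 0 (S = 75): V_0 = 1/1.07·[0.4889·48.5874 + 0.5111·17.1056] = 30.3708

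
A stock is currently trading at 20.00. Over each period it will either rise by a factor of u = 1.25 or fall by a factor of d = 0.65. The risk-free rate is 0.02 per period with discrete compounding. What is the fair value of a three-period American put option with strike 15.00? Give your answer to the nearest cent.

Risk-neutral probability p = (1 + 0.02 − 0.65)/(1.25 − 0.65) = 0.3700/0.6000 = 0.6167
Terminal stock prices: S_uuu = 39.06, S_uud = 20.31, S_udd = 10.56, S_ddd = 5.492
Terminal payoffs (K − S): max(-24.06, 0) = 0, max(-5.312, 0) = 0, max(4.437, 0) = 4.437, max(9.508, 0) = 9.508
Node uu (S = 31.25): continuation = 1/1.02·[0.6167·0.0000 + 0.3833·0.0000] = 0.0000; exercise value = 0.0000 ≤ continuation, so V_uu = 0.0000
Node ud (S = 16.25): continuation = 1/1.02·[0.6167·0.0000 + 0.3833·4.4375] = 1.6677; exercise value = 0.0000 ≤ continuation, so V_ud = 1.6677
Node dd (S = 8.45): continuation = 1/1.02·[0.6167·4.4375 + 0.3833·9.5075] = 6.2559; exercise value = 6.5500 > continuation, so V_dd = 6.5500 (exercise)
Node u (S = 25): continuation = 1/1.02·[0.6167·0.0000 + 0.3833·1.6677] = 0.6267; exercise value = 0.0000 ≤ continuation, so V_u = 0.6267
Node d (S = 13): continuation = 1/1.02·[0.6167·1.6677 + 0.3833·6.5500] = 3.4698; exercise value = 2.0000 ≤ continuation, so V_d = 3.4698
Node 0 (S = 20): continuation = 1/1.02·[0.6167·0.6267 + 0.3833·3.4698] = 1.6829; exercise value = 0.0000 ≤ continuation, so V_0 = 1.6829

1.68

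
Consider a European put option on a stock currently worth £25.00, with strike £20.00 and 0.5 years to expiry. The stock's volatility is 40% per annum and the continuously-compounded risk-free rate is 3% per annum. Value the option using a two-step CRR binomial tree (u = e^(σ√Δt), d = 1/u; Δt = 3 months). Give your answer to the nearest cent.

£0.90

CRR parameters: u = e^(σ√Δt) = e^(0.4·√0.25) = 1.2214, d = 1/u = 0.8187
Per-period rate: rΔt = 0.03·0.25 = 0.0075, so R = e^0.0075 = 1.0075
Risk-neutral probability p = (e^0.0075 − 0.8187)/(1.2214 − 0.8187) = 0.1888/0.4027 = 0.4689
Terminal stock prices: S_uu = 37.3, S_ud = 25, S_dd = 16.76
Terminal payoffs (K − S): max(-17.3, 0) = 0, max(-5, 0) = 0, max(3.242, 0) = 3.242
Node u (S = 30.54): V_u = e^(−0.0075)·[0.4689·0.0000 + 0.5311·0.0000] = 0.0000
Node d (S = 20.47): V_d = e^(−0.0075)·[0.4689·0.0000 + 0.5311·3.2420] = 1.7091
Node 0 (S = 25): V_0 = e^(−0.0075)·[0.4689·0.0000 + 0.5311·1.7091] = 0.9010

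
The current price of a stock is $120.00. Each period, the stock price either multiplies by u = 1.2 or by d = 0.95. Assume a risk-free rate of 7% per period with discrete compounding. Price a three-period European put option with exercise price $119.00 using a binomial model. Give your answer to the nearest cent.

Risk-neutral probability p = (1 + 0.07 − 0.95)/(1.2 − 0.95) = 0.1200/0.2500 = 0.4800
Terminal stock prices: S_uuu = 207.4, S_uud = 164.2, S_udd = 130, S_ddd = 102.9
Terminal payoffs (K − S): max(-88.36, 0) = 0, max(-45.16, 0) = 0, max(-10.96, 0) = 0, max(16.12, 0) = 16.12
Node uu (S = 172.8): V_uu = 1/1.07·[0.4800·0.0000 + 0.5200·0.0000] = 0.0000
Node ud (S = 136.8): V_ud = 1/1.07·[0.4800·0.0000 + 0.5200·0.0000] = 0.0000
Node dd (S = 108.3): V_dd = 1/1.07·[0.4800·0.0000 + 0.5200·16.1150] = 7.8316
Node u (S = 144): V_u = 1/1.07·[0.4800·0.0000 + 0.5200·0.0000] = 0.0000
Node d (S = 114): V_d = 1/1.07·[0.4800·0.0000 + 0.5200·7.8316] = 3.8060
Node 0 (S = 120): V_0 = 1/1.07·[0.4800·0.0000 + 0.5200·3.8060] = 1.8496

$1.85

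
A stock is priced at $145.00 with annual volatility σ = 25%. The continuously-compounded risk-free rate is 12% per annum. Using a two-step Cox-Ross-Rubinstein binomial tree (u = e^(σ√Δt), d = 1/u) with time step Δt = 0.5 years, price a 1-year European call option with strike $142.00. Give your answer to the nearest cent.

$23.94

CRR parameters: u = e^(σ√Δt) = e^(0.25·√0.5) = 1.1934, d = 1/u = 0.8380
Per-period rate: rΔt = 0.12·0.5 = 0.06, so R = e^0.06 = 1.0618
Risk-neutral probability p = (e^0.06 − 0.8380)/(1.1934 − 0.8380) = 0.2239/0.3554 = 0.6299
Terminal stock prices: S_uu = 206.5, S_ud = 145, S_dd = 101.8
Terminal payoffs (S − K): max(64.5, 0) = 64.5, max(3, 0) = 3, max(-40.18, 0) = 0
Node u (S = 173): V_u = e^(−0.06)·[0.6299·64.4973 + 0.3701·3.0000] = 39.3073
Node d (S = 121.5): V_d = e^(−0.06)·[0.6299·3.0000 + 0.3701·0.0000] = 1.7797
Node 0 (S = 145): V_0 = e^(−0.06)·[0.6299·39.3073 + 0.3701·1.7797] = 23.9385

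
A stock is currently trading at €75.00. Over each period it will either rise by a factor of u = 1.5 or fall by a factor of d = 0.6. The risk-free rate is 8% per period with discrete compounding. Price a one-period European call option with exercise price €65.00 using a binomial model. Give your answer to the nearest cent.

€23.46

Risk-neutral probability p = (1 + 0.08 − 0.6)/(1.5 − 0.6) = 0.4800/0.9000 = 0.5333
Terminal stock prices: S_u = 112.5, S_d = 45
Terminal payoffs (S − K): max(47.5, 0) = 47.5, max(-20, 0) = 0
Node 0 (S = 75): V_0 = 1/1.08·[0.5333·47.5000 + 0.4667·0.0000] = 23.4568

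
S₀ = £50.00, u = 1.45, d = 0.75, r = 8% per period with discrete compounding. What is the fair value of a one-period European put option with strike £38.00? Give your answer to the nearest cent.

Risk-neutral probability p = (1 + 0.08 − 0.75)/(1.45 − 0.75) = 0.3300/0.7000 = 0.4714
Terminal stock prices: S_u = 72.5, S_d = 37.5
Terminal payoffs (K − S): max(-34.5, 0) = 0, max(0.5, 0) = 0.5
Node 0 (S = 50): V_0 = 1/1.08·[0.4714·0.0000 + 0.5286·0.5000] = 0.2447

£0.24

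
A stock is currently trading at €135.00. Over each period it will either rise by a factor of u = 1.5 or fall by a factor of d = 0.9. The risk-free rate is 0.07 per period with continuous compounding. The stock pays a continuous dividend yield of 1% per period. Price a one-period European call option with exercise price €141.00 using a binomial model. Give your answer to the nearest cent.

Per-period risk-free factor R = e^0.07 = 1.0725; dividend-adjusted growth = e^(0.07−0.01) = 1.0618.
Risk-neutral probability p = (1.0618 − 0.9)/(1.5 − 0.9) = 0.1618/0.6000 = 0.2697
Terminal stock prices: S_u = 202.5, S_d = 121.5
Terminal payoffs (S − K): max(61.5, 0) = 61.5, max(-19.5, 0) = 0
Node 0 (S = 135): V_0 = e^(−0.07)·[0.2697·61.5000 + 0.7303·0.0000] = 15.4668

€15.47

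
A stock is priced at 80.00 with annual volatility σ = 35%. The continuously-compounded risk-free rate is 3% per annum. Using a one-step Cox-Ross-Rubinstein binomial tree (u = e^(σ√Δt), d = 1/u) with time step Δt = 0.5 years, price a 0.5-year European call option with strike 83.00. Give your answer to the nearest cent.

CRR parameters: u = e^(σ√Δt) = e^(0.35·√0.5) = 1.2808, d = 1/u = 0.7808
Per-period rate: rΔt = 0.03·0.5 = 0.015, so R = e^0.015 = 1.0151
Risk-neutral probability p = (e^0.015 − 0.7808)/(1.2808 − 0.7808) = 0.2344/0.5000 = 0.4687
Terminal stock prices: S_u = 102.5, S_d = 62.46
Terminal payoffs (S − K): max(19.46, 0) = 19.46, max(-20.54, 0) = 0
Node 0 (S = 80): V_0 = e^(−0.015)·[0.4687·19.4643 + 0.5313·0.0000] = 8.9864

8.99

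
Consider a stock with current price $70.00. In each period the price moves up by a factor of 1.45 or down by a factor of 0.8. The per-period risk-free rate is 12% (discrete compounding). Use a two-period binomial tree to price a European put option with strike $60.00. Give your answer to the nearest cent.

$3.12

Risk-neutral probability p = (1 + 0.12 − 0.8)/(1.45 − 0.8) = 0.3200/0.6500 = 0.4923
Terminal stock prices: S_uu = 147.2, S_ud = 81.2, S_dd = 44.8
Terminal payoffs (K − S): max(-87.18, 0) = 0, max(-21.2, 0) = 0, max(15.2, 0) = 15.2
Node u (S = 101.5): V_u = 1/1.12·[0.4923·0.0000 + 0.5077·0.0000] = 0.0000
Node d (S = 56): V_d = 1/1.12·[0.4923·0.0000 + 0.5077·15.2000] = 6.8901
Node 0 (S = 70): V_0 = 1/1.12·[0.4923·0.0000 + 0.5077·6.8901] = 3.1233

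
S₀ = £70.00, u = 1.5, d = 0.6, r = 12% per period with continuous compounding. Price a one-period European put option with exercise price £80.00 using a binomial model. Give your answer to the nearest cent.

Risk-neutral probability p = (e^0.12 − 0.6)/(1.5 − 0.6) = 0.5275/0.9000 = 0.5861
Terminal stock prices: S_u = 105, S_d = 42
Terminal payoffs (K − S): max(-25, 0) = 0, max(38, 0) = 38
Node 0 (S = 70): V_0 = e^(−0.12)·[0.5861·0.0000 + 0.4139·38.0000] = 13.9494

£13.95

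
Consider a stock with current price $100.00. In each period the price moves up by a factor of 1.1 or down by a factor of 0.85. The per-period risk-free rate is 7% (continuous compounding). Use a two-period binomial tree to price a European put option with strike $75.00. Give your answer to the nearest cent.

$0.03

Risk-neutral probability p = (e^0.07 − 0.85)/(1.1 − 0.85) = 0.2225/0.2500 = 0.8900
Terminal stock prices: S_uu = 121, S_ud = 93.5, S_dd = 72.25
Terminal payoffs (K − S): max(-46, 0) = 0, max(-18.5, 0) = 0, max(2.75, 0) = 2.75
Node u (S = 110): V_u = e^(−0.07)·[0.8900·0.0000 + 0.1100·0.0000] = 0.0000
Node d (S = 85): V_d = e^(−0.07)·[0.8900·0.0000 + 0.1100·2.7500] = 0.2820
Node 0 (S = 100): V_0 = e^(−0.07)·[0.8900·0.0000 + 0.1100·0.2820] = 0.0289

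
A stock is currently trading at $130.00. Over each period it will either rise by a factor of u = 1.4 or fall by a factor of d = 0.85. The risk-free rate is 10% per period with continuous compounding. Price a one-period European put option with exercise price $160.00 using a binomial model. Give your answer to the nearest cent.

$24.01

Risk-neutral probability p = (e^0.1 − 0.85)/(1.4 − 0.85) = 0.2552/0.5500 = 0.4639
Terminal stock prices: S_u = 182, S_d = 110.5
Terminal payoffs (K − S): max(-22, 0) = 0, max(49.5, 0) = 49.5
Node 0 (S = 130): V_0 = e^(−0.1)·[0.4639·0.0000 + 0.5361·49.5000] = 24.0095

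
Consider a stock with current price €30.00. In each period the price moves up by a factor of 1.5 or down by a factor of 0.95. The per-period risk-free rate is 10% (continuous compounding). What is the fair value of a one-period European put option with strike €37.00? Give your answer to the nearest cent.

€5.52

Risk-neutral probability p = (e^0.1 − 0.95)/(1.5 − 0.95) = 0.1552/0.5500 = 0.2821
Terminal stock prices: S_u = 45, S_d = 28.5
Terminal payoffs (K − S): max(-8, 0) = 0, max(8.5, 0) = 8.5
Node 0 (S = 30): V_0 = e^(−0.1)·[0.2821·0.0000 + 0.7179·8.5000] = 5.5212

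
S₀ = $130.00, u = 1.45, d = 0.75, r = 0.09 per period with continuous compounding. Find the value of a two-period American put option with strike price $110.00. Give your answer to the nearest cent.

$7.96

Risk-neutral probability p = (e^0.09 − 0.75)/(1.45 − 0.75) = 0.3442/0.7000 = 0.4917
Terminal stock prices: S_uu = 273.3, S_ud = 141.4, S_dd = 73.12
Terminal payoffs (K − S): max(-163.3, 0) = 0, max(-31.38, 0) = 0, max(36.88, 0) = 36.88
Node u (S = 188.5): continuation = e^(−0.09)·[0.4917·0.0000 + 0.5083·0.0000] = 0.0000; exercise value = 0.0000 ≤ continuation, so V_u = 0.0000
Node d (S = 97.5): continuation = e^(−0.09)·[0.4917·0.0000 + 0.5083·36.8750] = 17.1311; exercise value = 12.5000 ≤ continuation, so V_d = 17.1311
Node 0 (S = 130): continuation = e^(−0.09)·[0.4917·0.0000 + 0.5083·17.1311] = 7.9586; exercise value = 0.0000 ≤ continuation, so V_0 = 7.9586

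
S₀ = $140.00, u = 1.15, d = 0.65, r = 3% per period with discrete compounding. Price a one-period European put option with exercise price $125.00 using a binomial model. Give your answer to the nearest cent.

Risk-neutral probability p = (1 + 0.03 − 0.65)/(1.15 − 0.65) = 0.3800/0.5000 = 0.7600
Terminal stock prices: S_u = 161, S_d = 91
Terminal payoffs (K − S): max(-36, 0) = 0, max(34, 0) = 34
Node 0 (S = 140): V_0 = 1/1.03·[0.7600·0.0000 + 0.2400·34.0000] = 7.9223

$7.92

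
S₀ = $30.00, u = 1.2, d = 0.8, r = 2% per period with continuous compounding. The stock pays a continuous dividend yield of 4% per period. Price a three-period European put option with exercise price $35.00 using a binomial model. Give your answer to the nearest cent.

$7.80

Per-period risk-free factor R = e^0.02 = 1.0202; dividend-adjusted growth = e^(0.02−0.04) = 0.9802.
Risk-neutral probability p = (0.9802 − 0.8)/(1.2 − 0.8) = 0.1802/0.4000 = 0.4505
Terminal stock prices: S_uuu = 51.84, S_uud = 34.56, S_udd = 23.04, S_ddd = 15.36
Terminal payoffs (K − S): max(-16.84, 0) = 0, max(0.44, 0) = 0.44, max(11.96, 0) = 11.96, max(19.64, 0) = 19.64
Node uu (S = 43.2): V_uu = e^(−0.02)·[0.4505·0.0000 + 0.5495·0.4400] = 0.2370
Node ud (S = 28.8): V_ud = e^(−0.02)·[0.4505·0.4400 + 0.5495·11.9600] = 6.6362
Node dd (S = 19.2): V_dd = e^(−0.02)·[0.4505·11.9600 + 0.5495·19.6400] = 15.8598
Node u (S = 36): V_u = e^(−0.02)·[0.4505·0.2370 + 0.5495·6.6362] = 3.6791
Node d (S = 24): V_d = e^(−0.02)·[0.4505·6.6362 + 0.5495·15.8598] = 11.4728
Node 0 (S = 30): V_0 = e^(−0.02)·[0.4505·3.6791 + 0.5495·11.4728] = 7.8041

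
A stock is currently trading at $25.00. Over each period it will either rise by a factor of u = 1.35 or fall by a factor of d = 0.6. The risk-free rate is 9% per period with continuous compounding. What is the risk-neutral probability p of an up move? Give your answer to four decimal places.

Risk-neutral probability p = (e^0.09 − 0.6)/(1.35 − 0.6) = 0.4942/0.7500 = 0.6589

p = 0.6589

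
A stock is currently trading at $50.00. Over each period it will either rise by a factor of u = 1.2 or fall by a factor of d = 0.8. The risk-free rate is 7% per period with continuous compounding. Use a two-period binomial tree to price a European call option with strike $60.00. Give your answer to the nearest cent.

$4.84

Risk-neutral probability p = (e^0.07 − 0.8)/(1.2 − 0.8) = 0.2725/0.4000 = 0.6813
Terminal stock prices: S_uu = 72, S_ud = 48, S_dd = 32
Terminal payoffs (S − K): max(12, 0) = 12, max(-12, 0) = 0, max(-28, 0) = 0
Node u (S = 60): V_u = e^(−0.07)·[0.6813·12.0000 + 0.3187·0.0000] = 7.6225
Node d (S = 40): V_d = e^(−0.07)·[0.6813·0.0000 + 0.3187·0.0000] = 0.0000
Node 0 (S = 50): V_0 = e^(−0.07)·[0.6813·7.6225 + 0.3187·0.0000] = 4.8419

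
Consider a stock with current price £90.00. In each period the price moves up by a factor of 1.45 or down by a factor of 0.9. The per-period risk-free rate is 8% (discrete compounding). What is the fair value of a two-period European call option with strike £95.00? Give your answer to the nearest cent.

£17.13

Risk-neutral probability p = (1 + 0.08 − 0.9)/(1.45 − 0.9) = 0.1800/0.5500 = 0.3273
Terminal stock prices: S_uu = 189.2, S_ud = 117.5, S_dd = 72.9
Terminal payoffs (S − K): max(94.22, 0) = 94.22, max(22.45, 0) = 22.45, max(-22.1, 0) = 0
Node u (S = 130.5): V_u = 1/1.08·[0.3273·94.2250 + 0.6727·22.4500] = 42.5370
Node d (S = 81): V_d = 1/1.08·[0.3273·22.4500 + 0.6727·0.0000] = 6.8030
Node 0 (S = 90): V_0 = 1/1.08·[0.3273·42.5370 + 0.6727·6.8030] = 17.1276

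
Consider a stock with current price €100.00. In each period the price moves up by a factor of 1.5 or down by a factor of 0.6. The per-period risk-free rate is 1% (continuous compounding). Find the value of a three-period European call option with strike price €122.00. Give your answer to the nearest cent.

€24.06

Risk-neutral probability p = (e^0.01 − 0.6)/(1.5 − 0.6) = 0.4101/0.9000 = 0.4556
Terminal stock prices: S_uuu = 337.5, S_uud = 135, S_udd = 54, S_ddd = 21.6
Terminal payoffs (S − K): max(215.5, 0) = 215.5, max(13, 0) = 13, max(-68, 0) = 0, max(-100.4, 0) = 0
Node uu (S = 225): V_uu = e^(−0.01)·[0.4556·215.5000 + 0.5444·13.0000] = 104.2139
Node ud (S = 90): V_ud = e^(−0.01)·[0.4556·13.0000 + 0.5444·0.0000] = 5.8640
Node dd (S = 36): V_dd = e^(−0.01)·[0.4556·0.0000 + 0.5444·0.0000] = 0.0000
Node u (S = 150): V_u = e^(−0.01)·[0.4556·104.2139 + 0.5444·5.8640] = 50.1691
Node d (S = 60): V_d = e^(−0.01)·[0.4556·5.8640 + 0.5444·0.0000] = 2.6451
Node 0 (S = 100): V_0 = e^(−0.01)·[0.4556·50.1691 + 0.5444·2.6451] = 24.0558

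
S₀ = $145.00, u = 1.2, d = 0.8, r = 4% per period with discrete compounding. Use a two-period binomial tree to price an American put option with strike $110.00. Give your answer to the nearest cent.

$2.54

Risk-neutral probability p = (1 + 0.04 − 0.8)/(1.2 − 0.8) = 0.2400/0.4000 = 0.6000
Terminal stock prices: S_uu = 208.8, S_ud = 139.2, S_dd = 92.8
Terminal payoffs (K − S): max(-98.8, 0) = 0, max(-29.2, 0) = 0, max(17.2, 0) = 17.2
Node u (S = 174): continuation = 1/1.04·[0.6000·0.0000 + 0.4000·0.0000] = 0.0000; exercise value = 0.0000 ≤ continuation, so V_u = 0.0000
Node d (S = 116): continuation = 1/1.04·[0.6000·0.0000 + 0.4000·17.2000] = 6.6154; exercise value = 0.0000 ≤ continuation, so V_d = 6.6154
Node 0 (S = 145): continuation = 1/1.04·[0.6000·0.0000 + 0.4000·6.6154] = 2.5444; exercise value = 0.0000 ≤ continuation, so V_0 = 2.5444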